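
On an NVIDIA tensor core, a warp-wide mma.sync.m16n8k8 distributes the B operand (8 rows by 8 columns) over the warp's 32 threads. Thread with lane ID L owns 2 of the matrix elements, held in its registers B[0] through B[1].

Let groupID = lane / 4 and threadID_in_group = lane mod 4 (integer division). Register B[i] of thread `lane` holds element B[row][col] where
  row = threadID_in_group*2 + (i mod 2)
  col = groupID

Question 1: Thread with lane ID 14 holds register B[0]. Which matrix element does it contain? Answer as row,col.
lane 14⇒14/4=3, 14 mod 4=2
i=0  r:2·2+0⇒4  c:3

4,3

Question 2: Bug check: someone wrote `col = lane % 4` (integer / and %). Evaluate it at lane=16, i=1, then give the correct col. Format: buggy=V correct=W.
buggy=0 correct=4

`lane % 4`[16,1]->0
lane 16: g=4 (16/4), t=0 (16%4)
i=1: r=0*2+1=1, c=g=4
col: 0 vs 4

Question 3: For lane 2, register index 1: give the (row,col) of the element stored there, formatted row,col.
5,0

2: grp=0,tig=2
[1] (2*2+1,0) = (5,0)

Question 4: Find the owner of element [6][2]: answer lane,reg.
11,0

c=2→G=2  r=6→T=3,p=0
L=2*4+3=11  i=0=0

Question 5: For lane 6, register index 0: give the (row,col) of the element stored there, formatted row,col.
L=6=>grp=6>>2=1, tig=6&3=2
[0]=>row 2·2+0=4  col grp=1

4,1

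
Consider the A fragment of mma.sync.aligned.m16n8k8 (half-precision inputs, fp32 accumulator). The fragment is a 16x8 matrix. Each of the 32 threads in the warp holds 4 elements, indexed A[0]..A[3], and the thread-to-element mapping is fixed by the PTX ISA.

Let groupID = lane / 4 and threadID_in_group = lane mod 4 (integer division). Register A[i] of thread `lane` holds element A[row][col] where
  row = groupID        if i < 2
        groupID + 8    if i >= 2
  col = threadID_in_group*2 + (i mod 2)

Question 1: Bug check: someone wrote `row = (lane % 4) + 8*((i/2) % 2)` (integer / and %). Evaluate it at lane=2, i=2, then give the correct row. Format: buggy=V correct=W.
`(lane % 4) + 8*((i/2) % 2)`[2,2]⇒10
lane 2: gr=0 (2/4), th=2 (2%4)
i=2: r=0+8=8, c=2*2+0=4
row: 10 vs 8

buggy=10 correct=8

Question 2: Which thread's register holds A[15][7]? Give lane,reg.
r: 15->gid=7,r8=1  c: 7->tid=3,i&1=1
L=7*4+3=31  i=1*2+1=3

31,3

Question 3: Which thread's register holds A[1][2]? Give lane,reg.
r=1⇒gr=1,Rb=0  c=2⇒th=1,odd=0
L=1*4+1=5  i=0*2+0=0

5,0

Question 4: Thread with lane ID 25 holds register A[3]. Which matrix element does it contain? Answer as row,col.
25: gr=6,th=1
[3] (6+8,1*2+1) = (14,3)

14,3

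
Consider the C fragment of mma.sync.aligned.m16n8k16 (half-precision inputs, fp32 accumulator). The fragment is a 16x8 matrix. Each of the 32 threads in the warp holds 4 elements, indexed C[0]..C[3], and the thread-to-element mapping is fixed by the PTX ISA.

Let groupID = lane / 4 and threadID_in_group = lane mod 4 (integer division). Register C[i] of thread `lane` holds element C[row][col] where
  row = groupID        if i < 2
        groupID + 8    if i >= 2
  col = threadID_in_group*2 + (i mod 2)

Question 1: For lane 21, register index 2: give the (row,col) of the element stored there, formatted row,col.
13,2

21: g=5,t=1
[2] (5+8,1*2+0) = (13,2)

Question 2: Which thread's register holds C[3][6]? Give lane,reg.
r=3⇒gr=3,Rb=0  c=6⇒th=3,odd=0
L=3*4+3=15  i=0*2+0=0

15,0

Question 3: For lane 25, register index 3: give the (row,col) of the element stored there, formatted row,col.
14,3

lane 25→25/4=6, 25 mod 4=1
i=3  r:6+8→14  c:2·1+1→3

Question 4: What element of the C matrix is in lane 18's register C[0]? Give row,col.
4,4

lane 18=>18/4=4, 18 mod 4=2
i=0  r:4+0=>4  c:2·2+0=>4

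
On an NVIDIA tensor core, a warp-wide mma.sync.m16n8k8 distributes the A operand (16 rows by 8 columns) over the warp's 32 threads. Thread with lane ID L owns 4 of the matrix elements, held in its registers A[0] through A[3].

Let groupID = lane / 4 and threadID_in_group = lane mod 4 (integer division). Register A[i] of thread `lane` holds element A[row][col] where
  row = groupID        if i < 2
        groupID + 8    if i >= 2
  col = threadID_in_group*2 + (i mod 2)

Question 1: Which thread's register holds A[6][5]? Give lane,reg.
r:6=>grp=6,rB=0  c:5=>tig=2,lo=1
L=6*4+2=26  i=0*2+1=1

26,1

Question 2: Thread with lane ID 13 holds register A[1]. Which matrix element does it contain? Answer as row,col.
lane 13: g=3 (13/4), t=1 (13%4)
i=1: r=3+0=3, c=1*2+1=3

3,3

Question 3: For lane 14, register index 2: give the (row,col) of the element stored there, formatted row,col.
11,4

lane 14: gid=3 (14/4), tid=2 (14%4)
i=2: r=3+8=11, c=2*2+0=4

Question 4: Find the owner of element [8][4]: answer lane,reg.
r=8->g=0,rb=1  c=4->t=2,b0=0
L=0*4+2=2  i=1*2+0=2

2,2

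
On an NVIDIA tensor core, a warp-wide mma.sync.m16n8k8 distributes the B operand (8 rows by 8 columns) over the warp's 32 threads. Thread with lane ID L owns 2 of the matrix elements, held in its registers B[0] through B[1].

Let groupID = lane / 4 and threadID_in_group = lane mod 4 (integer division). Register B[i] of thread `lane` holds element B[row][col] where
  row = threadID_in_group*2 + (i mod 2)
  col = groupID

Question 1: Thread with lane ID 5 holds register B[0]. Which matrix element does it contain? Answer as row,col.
2,1

5: g=1,t=1
[0] (1*2+0,1) = (2,1)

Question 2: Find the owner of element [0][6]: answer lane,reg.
24,0

c=6->g=6  r=0->t=0,b0=0
L=6*4+0=24  i=0=0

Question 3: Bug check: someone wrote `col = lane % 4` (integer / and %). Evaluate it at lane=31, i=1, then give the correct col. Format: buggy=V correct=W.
buggy=3 correct=7

`lane % 4`[31,1]->3
lane 31->31/4=7, 31 mod 4=3
i=1  r:2·3+1->7  c:7
col: 3 vs 7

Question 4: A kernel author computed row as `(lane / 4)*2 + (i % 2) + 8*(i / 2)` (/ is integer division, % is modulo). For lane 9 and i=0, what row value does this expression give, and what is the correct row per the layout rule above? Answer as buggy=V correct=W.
buggy=4 correct=2

`(lane / 4)*2 + (i % 2) + 8*(i / 2)`[9,0]→4
lane 9: G=2 (9/4), T=1 (9%4)
i=0: r=1*2+0=2, c=G=2
row: 4 vs 2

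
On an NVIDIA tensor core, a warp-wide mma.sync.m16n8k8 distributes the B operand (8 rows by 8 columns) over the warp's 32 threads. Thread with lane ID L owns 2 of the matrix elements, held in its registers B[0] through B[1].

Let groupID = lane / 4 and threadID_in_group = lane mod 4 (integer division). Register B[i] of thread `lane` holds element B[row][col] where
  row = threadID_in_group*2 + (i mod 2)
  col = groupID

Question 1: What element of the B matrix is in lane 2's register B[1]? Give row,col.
lane 2->2/4=0, 2 mod 4=2
i=1  r:2·2+1->5  c:0

5,0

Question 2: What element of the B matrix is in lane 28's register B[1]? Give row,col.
28: gid=7,tid=0
[1] (0*2+1,7) = (1,7)

1,7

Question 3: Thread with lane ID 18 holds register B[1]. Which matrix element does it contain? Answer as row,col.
5,4

lane 18: gr=4 (18/4), th=2 (18%4)
i=1: r=2*2+1=5, c=gr=4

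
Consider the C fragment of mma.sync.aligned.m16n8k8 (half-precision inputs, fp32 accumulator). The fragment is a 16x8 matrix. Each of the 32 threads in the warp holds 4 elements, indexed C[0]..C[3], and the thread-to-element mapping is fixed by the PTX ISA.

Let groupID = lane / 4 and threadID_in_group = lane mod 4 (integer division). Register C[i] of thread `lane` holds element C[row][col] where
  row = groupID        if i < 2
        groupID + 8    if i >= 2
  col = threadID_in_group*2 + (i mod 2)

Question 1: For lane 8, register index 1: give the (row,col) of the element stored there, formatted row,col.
2,1

8: gid=2,tid=0
[1] (2+0,0*2+1) = (2,1)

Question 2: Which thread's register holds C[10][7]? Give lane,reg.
r=10→G=2,rhi=1  c=7→T=3,p=1
L=2*4+3=11  i=1*2+1=3

11,3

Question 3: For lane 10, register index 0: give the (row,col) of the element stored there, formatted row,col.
2,4

L=10=>grp=10>>2=2, tig=10&3=2
[0]=>row 2+0=2  col 2·2+0=4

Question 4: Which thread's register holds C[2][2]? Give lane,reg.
9,0

r: 2->gid=2,r8=0  c: 2->tid=1,i&1=0
L=2*4+1=9  i=0*2+0=0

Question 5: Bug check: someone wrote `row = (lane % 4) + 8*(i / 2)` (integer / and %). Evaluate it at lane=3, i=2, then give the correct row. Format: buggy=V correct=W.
`(lane % 4) + 8*(i / 2)`[3,2]→11
lane 3→3/4=0, 3 mod 4=3
i=2  r:0+8→8  c:2·3+0→6
row: 11 vs 8

buggy=11 correct=8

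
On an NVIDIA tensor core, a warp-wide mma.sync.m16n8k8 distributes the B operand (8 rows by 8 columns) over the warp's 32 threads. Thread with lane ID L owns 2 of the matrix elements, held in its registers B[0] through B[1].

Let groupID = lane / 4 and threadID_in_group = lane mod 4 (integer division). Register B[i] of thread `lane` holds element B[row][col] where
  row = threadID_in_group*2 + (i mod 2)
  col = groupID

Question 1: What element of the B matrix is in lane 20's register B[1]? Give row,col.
1,5

20: grp=5,tig=0
[1] (0*2+1,5) = (1,5)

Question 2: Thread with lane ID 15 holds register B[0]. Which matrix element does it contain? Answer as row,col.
6,3

L=15=>grp=15>>2=3, tig=15&3=3
[0]=>row 3·2+0=6  col grp=3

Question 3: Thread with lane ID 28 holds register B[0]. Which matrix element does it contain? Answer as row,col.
0,7

28: gid=7,tid=0
[0] (0*2+0,7) = (0,7)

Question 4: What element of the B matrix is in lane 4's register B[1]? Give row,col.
1,1

lane 4: grp=1 (4/4), tig=0 (4%4)
i=1: r=0*2+1=1, c=grp=1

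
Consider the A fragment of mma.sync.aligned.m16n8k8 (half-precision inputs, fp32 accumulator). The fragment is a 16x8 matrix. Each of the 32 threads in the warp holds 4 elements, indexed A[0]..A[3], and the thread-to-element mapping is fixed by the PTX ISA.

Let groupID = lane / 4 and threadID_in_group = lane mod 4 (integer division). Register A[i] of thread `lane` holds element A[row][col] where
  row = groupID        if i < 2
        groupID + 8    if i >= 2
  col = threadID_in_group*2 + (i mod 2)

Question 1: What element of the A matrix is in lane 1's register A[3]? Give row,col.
lane 1⇒1/4=0, 1 mod 4=1
i=3  r:0+8⇒8  c:2·1+1⇒3

8,3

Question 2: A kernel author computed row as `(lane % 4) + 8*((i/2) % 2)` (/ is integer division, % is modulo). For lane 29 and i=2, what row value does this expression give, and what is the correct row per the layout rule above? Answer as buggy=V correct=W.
`(lane % 4) + 8*((i/2) % 2)`[29,2]→9
lane 29: G=7 (29/4), T=1 (29%4)
i=2: r=7+8=15, c=1*2+0=2
row: 9 vs 15

buggy=9 correct=15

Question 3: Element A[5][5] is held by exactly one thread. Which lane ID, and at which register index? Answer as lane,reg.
22,1

r=5→G=5,rhi=0  c=5→T=2,p=1
L=5*4+2=22  i=0*2+1=1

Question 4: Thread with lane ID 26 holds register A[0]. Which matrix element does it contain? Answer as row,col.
6,4

lane 26: gid=6 (26/4), tid=2 (26%4)
i=0: r=6+0=6, c=2*2+0=4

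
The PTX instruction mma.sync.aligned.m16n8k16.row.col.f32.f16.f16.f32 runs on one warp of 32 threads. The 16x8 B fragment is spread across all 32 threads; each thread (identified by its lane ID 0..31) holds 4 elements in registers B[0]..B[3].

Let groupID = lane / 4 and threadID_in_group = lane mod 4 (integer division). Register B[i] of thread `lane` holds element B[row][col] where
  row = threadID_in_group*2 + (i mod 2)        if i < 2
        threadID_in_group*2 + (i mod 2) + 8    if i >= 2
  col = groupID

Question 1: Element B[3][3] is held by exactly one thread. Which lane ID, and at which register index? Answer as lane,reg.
13,1

c=3->g=3  r=3->rb=0,t=1,b0=1
L=3*4+1=13  i=0*2+1=1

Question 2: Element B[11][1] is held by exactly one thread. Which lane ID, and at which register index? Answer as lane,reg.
c:1=>grp=1  r:11=>rB=1,tig=1,lo=1
L=1*4+1=5  i=1*2+1=3

5,3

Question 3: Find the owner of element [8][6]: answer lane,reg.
c=6→G=6  r=8→rhi=1,T=0,p=0
L=6*4+0=24  i=1*2+0=2

24,2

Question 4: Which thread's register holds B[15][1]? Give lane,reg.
c=1→G=1  r=15→rhi=1,T=3,p=1
L=1*4+3=7  i=1*2+1=3

7,3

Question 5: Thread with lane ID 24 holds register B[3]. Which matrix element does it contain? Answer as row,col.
9,6

lane 24: g=6 (24/4), t=0 (24%4)
i=3: r=0*2+1+8=9, c=g=6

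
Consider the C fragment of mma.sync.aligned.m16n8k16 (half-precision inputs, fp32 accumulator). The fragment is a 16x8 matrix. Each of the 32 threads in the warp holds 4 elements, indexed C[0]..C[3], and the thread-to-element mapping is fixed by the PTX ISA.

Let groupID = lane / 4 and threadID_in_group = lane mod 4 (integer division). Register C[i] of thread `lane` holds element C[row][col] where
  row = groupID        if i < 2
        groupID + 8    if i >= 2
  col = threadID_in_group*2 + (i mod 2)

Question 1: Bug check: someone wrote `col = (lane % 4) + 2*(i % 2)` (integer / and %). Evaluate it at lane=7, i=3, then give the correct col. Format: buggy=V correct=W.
buggy=5 correct=7

`(lane % 4) + 2*(i % 2)`[7,3]->5
lane 7: g=1 (7/4), t=3 (7%4)
i=3: r=1+8=9, c=3*2+1=7
col: 5 vs 7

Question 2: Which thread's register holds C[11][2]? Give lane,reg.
13,2

r:11=>grp=3,rB=1  c:2=>tig=1,lo=0
L=3*4+1=13  i=1*2+0=2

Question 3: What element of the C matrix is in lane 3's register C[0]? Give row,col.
L=3->gid=3>>2=0, tid=3&3=3
[0]->row 0+0=0  col 3·2+0=6

0,6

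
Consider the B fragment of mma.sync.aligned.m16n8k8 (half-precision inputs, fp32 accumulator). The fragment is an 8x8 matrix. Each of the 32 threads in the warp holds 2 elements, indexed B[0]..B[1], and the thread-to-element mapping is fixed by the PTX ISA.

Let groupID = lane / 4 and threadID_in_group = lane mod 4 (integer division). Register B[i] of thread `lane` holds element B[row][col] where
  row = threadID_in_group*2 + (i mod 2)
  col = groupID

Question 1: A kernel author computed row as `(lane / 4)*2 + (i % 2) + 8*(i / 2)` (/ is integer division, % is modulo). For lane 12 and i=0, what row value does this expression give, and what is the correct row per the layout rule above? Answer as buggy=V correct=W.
`(lane / 4)*2 + (i % 2) + 8*(i / 2)`[12,0]→6
L=12→G=12>>2=3, T=12&3=0
[0]→row 0·2+0=0  col G=3
row: 6 vs 0

buggy=6 correct=0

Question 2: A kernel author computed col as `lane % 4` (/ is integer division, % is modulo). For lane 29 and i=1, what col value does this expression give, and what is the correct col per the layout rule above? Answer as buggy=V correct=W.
buggy=1 correct=7

`lane % 4`[29,1]=>1
29: grp=7,tig=1
[1] (1*2+1,7) = (3,7)
col: 1 vs 7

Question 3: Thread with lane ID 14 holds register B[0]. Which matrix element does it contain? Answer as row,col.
4,3

lane 14: grp=3 (14/4), tig=2 (14%4)
i=0: r=2*2+0=4, c=grp=3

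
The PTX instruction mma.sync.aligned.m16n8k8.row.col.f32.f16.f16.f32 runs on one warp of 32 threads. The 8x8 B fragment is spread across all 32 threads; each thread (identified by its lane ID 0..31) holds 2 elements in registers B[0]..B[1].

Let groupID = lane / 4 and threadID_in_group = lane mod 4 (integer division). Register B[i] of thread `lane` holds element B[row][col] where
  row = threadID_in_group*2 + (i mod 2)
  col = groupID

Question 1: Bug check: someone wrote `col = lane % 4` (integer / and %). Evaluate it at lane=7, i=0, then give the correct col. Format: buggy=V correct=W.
buggy=3 correct=1

`lane % 4`[7,0]->3
lane 7: g=1 (7/4), t=3 (7%4)
i=0: r=3*2+0=6, c=g=1
col: 3 vs 1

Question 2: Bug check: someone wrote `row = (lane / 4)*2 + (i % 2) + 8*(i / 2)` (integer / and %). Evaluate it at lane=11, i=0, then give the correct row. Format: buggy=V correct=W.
`(lane / 4)*2 + (i % 2) + 8*(i / 2)`[11,0]->4
lane 11->11/4=2, 11 mod 4=3
i=0  r:2·3+0->6  c:2
row: 4 vs 6

buggy=4 correct=6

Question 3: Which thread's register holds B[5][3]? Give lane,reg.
14,1

c=3->g=3  r=5->t=2,b0=1
L=3*4+2=14  i=1=1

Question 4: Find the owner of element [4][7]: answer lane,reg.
c=7->g=7  r=4->t=2,b0=0
L=7*4+2=30  i=0=0

30,0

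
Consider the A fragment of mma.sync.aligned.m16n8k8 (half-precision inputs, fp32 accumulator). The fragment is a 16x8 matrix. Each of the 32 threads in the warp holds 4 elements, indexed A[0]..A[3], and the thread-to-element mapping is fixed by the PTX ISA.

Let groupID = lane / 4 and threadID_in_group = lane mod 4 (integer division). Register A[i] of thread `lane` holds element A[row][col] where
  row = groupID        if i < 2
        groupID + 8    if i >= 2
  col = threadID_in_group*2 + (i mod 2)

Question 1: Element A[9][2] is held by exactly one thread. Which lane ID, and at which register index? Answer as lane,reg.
5,2

r:9=>grp=1,rB=1  c:2=>tig=1,lo=0
L=1*4+1=5  i=1*2+0=2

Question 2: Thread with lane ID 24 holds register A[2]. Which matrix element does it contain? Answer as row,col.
14,0

lane 24: G=6 (24/4), T=0 (24%4)
i=2: r=6+8=14, c=0*2+0=0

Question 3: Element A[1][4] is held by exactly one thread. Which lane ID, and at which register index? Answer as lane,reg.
r: 1->gid=1,r8=0  c: 4->tid=2,i&1=0
L=1*4+2=6  i=0*2+0=0

6,0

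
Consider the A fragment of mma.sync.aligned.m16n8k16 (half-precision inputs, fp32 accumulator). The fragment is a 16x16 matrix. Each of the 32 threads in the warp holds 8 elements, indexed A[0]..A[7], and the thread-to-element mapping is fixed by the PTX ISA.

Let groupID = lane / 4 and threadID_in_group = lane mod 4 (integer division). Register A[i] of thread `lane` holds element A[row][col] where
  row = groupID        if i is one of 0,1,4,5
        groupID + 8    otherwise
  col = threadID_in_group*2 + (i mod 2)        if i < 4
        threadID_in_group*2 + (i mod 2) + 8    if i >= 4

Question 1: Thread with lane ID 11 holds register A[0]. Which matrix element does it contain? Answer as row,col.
lane 11: grp=2 (11/4), tig=3 (11%4)
i=0: r=2+0=2, c=3*2+0+0=6

2,6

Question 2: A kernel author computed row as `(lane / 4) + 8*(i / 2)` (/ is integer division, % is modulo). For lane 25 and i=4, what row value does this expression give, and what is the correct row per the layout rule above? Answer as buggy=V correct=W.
`(lane / 4) + 8*(i / 2)`[25,4]->22
lane 25->25/4=6, 25 mod 4=1
i=4  r:6+0->6  c:2·1+0+8->10
row: 22 vs 6

buggy=22 correct=6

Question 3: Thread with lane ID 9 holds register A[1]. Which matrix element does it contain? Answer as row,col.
2,3

lane 9->9/4=2, 9 mod 4=1
i=1  r:2+0->2  c:2·1+1+0->3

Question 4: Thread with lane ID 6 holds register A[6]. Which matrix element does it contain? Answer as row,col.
L=6->g=6>>2=1, t=6&3=2
[6]->row 1+8=9  col 2·2+0+8=12

9,12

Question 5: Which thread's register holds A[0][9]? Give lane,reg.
r: 0->gid=0,r8=0  c: 9->c8=1,tid=0,i&1=1
L=0*4+0=0  i=1*4+0*2+1=5

0,5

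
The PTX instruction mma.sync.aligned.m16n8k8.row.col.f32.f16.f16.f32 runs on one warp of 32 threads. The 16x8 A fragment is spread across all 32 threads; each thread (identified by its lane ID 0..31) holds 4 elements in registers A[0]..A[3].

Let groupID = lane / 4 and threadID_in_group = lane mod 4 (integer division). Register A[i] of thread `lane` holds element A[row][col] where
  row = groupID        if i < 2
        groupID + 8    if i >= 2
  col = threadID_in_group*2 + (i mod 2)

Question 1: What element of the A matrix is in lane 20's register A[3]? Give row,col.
13,1

lane 20->20/4=5, 20 mod 4=0
i=3  r:5+8->13  c:2·0+1->1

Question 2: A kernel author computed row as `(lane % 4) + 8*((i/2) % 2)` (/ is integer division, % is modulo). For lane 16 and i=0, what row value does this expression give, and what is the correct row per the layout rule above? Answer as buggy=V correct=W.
`(lane % 4) + 8*((i/2) % 2)`[16,0]⇒0
16: gr=4,th=0
[0] (4+0,0*2+0) = (4,0)
row: 0 vs 4

buggy=0 correct=4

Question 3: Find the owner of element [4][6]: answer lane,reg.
r: 4->gid=4,r8=0  c: 6->tid=3,i&1=0
L=4*4+3=19  i=0*2+0=0

19,0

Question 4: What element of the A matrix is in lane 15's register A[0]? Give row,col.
L=15→G=15>>2=3, T=15&3=3
[0]→row 3+0=3  col 3·2+0=6

3,6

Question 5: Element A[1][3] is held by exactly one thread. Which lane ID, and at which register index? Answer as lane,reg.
5,1

r=1→G=1,rhi=0  c=3→T=1,p=1
L=1*4+1=5  i=0*2+1=1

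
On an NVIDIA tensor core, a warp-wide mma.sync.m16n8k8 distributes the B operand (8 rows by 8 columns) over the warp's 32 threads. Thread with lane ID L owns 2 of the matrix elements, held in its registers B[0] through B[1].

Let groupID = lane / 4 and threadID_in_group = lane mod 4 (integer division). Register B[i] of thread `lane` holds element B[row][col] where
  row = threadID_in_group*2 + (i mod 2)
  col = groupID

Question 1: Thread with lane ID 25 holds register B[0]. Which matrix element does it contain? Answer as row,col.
2,6

lane 25=>25/4=6, 25 mod 4=1
i=0  r:2·1+0=>2  c:6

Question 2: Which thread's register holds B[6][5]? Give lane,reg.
23,0

c=5⇒gr=5  r=6⇒th=3,odd=0
L=5*4+3=23  i=0=0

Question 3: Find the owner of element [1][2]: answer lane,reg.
8,1

c=2->g=2  r=1->t=0,b0=1
L=2*4+0=8  i=1=1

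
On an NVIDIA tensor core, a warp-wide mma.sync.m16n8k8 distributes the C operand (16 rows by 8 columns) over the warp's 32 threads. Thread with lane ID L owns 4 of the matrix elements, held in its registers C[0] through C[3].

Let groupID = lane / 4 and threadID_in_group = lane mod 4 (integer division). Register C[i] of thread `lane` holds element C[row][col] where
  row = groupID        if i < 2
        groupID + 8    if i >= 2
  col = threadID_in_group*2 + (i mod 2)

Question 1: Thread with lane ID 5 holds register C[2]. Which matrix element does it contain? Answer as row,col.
9,2

lane 5: G=1 (5/4), T=1 (5%4)
i=2: r=1+8=9, c=1*2+0=2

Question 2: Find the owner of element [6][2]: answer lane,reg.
r=6⇒gr=6,Rb=0  c=2⇒th=1,odd=0
L=6*4+1=25  i=0*2+0=0

25,0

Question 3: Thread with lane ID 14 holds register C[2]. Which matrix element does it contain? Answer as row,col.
11,4

lane 14->14/4=3, 14 mod 4=2
i=2  r:3+8->11  c:2·2+0->4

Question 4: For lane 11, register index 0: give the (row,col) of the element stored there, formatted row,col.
2,6

lane 11->11/4=2, 11 mod 4=3
i=0  r:2+0->2  c:2·3+0->6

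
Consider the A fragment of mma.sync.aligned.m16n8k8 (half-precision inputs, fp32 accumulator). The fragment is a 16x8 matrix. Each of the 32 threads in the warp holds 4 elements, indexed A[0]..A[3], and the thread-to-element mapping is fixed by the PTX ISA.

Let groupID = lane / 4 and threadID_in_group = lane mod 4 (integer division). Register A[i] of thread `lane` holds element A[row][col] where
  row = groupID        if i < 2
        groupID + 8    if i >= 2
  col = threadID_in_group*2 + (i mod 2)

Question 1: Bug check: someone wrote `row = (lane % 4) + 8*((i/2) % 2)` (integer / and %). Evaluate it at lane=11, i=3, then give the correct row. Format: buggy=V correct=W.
buggy=11 correct=10

`(lane % 4) + 8*((i/2) % 2)`[11,3]->11
L=11->gid=11>>2=2, tid=11&3=3
[3]->row 2+8=10  col 3·2+1=7
row: 11 vs 10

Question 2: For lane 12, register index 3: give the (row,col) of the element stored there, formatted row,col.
11,1

lane 12->12/4=3, 12 mod 4=0
i=3  r:3+8->11  c:2·0+1->1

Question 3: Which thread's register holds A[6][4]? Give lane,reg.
r=6→G=6,rhi=0  c=4→T=2,p=0
L=6*4+2=26  i=0*2+0=0

26,0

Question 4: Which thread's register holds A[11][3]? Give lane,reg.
r: 11->gid=3,r8=1  c: 3->tid=1,i&1=1
L=3*4+1=13  i=1*2+1=3

13,3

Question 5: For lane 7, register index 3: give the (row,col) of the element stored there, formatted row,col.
9,7

7: gr=1,th=3
[3] (1+8,3*2+1) = (9,7)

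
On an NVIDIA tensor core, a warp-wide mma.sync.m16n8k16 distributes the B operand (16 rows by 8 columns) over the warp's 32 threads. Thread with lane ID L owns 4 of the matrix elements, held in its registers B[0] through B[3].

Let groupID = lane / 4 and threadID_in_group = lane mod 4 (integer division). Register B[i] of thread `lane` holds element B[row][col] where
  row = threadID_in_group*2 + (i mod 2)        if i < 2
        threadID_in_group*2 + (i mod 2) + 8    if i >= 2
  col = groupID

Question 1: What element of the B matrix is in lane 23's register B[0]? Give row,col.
6,5

L=23⇒gr=23>>2=5, th=23&3=3
[0]⇒row 3·2+0+0=6  col gr=5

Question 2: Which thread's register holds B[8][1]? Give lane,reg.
c=1⇒gr=1  r=8⇒Rb=1,th=0,odd=0
L=1*4+0=4  i=1*2+0=2

4,2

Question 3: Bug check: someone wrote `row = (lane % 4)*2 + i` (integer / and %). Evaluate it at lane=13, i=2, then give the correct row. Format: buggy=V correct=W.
buggy=4 correct=10

`(lane % 4)*2 + i`[13,2]->4
lane 13: g=3 (13/4), t=1 (13%4)
i=2: r=1*2+0+8=10, c=g=3
row: 4 vs 10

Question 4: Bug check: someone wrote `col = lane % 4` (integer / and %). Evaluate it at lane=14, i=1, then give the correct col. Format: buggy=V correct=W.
`lane % 4`[14,1]->2
lane 14->14/4=3, 14 mod 4=2
i=1  r:2·2+1+0->5  c:3
col: 2 vs 3

buggy=2 correct=3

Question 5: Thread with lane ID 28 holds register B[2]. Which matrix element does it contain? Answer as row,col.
28: gid=7,tid=0
[2] (0*2+0+8,7) = (8,7)

8,7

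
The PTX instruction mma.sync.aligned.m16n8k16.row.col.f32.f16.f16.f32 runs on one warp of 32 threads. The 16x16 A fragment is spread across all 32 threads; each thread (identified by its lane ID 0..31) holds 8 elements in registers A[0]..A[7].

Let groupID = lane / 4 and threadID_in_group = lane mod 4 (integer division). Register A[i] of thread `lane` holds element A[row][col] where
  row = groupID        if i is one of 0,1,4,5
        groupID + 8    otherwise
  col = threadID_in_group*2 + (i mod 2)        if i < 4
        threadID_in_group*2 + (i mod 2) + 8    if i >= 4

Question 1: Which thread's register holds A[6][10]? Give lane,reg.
25,4

r=6->g=6,rb=0  c=10->cb=1,t=1,b0=0
L=6*4+1=25  i=1*4+0*2+0=4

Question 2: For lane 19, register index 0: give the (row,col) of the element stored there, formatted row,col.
19: g=4,t=3
[0] (4+0,3*2+0+0) = (4,6)

4,6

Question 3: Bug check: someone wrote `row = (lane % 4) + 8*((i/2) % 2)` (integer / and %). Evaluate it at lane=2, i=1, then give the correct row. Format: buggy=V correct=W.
`(lane % 4) + 8*((i/2) % 2)`[2,1]->2
lane 2: gid=0 (2/4), tid=2 (2%4)
i=1: r=0+0=0, c=2*2+1+0=5
row: 2 vs 0

buggy=2 correct=0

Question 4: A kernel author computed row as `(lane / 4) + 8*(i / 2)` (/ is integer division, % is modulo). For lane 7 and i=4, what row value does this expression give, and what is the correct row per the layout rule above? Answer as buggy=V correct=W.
buggy=17 correct=1

`(lane / 4) + 8*(i / 2)`[7,4]->17
L=7->g=7>>2=1, t=7&3=3
[4]->row 1+0=1  col 3·2+0+8=14
row: 17 vs 1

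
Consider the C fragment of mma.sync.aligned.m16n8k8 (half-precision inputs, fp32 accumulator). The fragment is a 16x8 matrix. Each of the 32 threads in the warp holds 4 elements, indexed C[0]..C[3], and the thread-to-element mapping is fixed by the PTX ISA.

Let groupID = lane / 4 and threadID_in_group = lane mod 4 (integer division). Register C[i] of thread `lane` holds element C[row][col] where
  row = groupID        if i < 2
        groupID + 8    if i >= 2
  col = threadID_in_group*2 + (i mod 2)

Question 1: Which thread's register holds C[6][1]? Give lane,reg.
24,1

r: 6->gid=6,r8=0  c: 1->tid=0,i&1=1
L=6*4+0=24  i=0*2+1=1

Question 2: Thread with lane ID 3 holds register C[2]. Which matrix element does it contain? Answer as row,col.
8,6

L=3->gid=3>>2=0, tid=3&3=3
[2]->row 0+8=8  col 3·2+0=6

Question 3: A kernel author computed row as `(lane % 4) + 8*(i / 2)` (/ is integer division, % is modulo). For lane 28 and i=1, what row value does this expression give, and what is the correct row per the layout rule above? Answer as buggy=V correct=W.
`(lane % 4) + 8*(i / 2)`[28,1]->0
lane 28->28/4=7, 28 mod 4=0
i=1  r:7+0->7  c:2·0+1->1
row: 0 vs 7

buggy=0 correct=7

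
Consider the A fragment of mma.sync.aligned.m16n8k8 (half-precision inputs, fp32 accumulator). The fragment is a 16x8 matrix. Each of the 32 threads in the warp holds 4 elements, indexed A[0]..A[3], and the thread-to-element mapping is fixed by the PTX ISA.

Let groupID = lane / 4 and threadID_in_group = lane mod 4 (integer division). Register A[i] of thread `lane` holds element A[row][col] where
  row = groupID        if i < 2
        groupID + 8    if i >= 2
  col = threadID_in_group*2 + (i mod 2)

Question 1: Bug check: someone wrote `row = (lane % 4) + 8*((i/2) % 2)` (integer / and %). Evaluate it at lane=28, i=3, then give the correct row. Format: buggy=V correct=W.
buggy=8 correct=15

`(lane % 4) + 8*((i/2) % 2)`[28,3]⇒8
lane 28: gr=7 (28/4), th=0 (28%4)
i=3: r=7+8=15, c=0*2+1=1
row: 8 vs 15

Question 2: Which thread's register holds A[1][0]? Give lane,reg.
4,0

r=1->g=1,rb=0  c=0->t=0,b0=0
L=1*4+0=4  i=0*2+0=0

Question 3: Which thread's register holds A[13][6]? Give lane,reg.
r:13=>grp=5,rB=1  c:6=>tig=3,lo=0
L=5*4+3=23  i=1*2+0=2

23,2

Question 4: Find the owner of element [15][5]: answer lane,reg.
30,3

r: 15->gid=7,r8=1  c: 5->tid=2,i&1=1
L=7*4+2=30  i=1*2+1=3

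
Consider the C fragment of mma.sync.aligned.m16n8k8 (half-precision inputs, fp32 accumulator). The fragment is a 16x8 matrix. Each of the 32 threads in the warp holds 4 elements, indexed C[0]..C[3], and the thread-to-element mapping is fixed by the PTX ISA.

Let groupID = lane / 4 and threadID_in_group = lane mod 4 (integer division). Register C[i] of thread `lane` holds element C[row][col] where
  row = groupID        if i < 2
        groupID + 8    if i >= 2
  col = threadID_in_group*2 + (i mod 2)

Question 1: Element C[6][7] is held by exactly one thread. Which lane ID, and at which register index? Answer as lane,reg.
27,1

r:6=>grp=6,rB=0  c:7=>tig=3,lo=1
L=6*4+3=27  i=0*2+1=1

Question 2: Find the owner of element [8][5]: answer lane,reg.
2,3

r=8→G=0,rhi=1  c=5→T=2,p=1
L=0*4+2=2  i=1*2+1=3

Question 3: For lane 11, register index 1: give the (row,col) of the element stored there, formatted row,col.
11: gr=2,th=3
[1] (2+0,3*2+1) = (2,7)

2,7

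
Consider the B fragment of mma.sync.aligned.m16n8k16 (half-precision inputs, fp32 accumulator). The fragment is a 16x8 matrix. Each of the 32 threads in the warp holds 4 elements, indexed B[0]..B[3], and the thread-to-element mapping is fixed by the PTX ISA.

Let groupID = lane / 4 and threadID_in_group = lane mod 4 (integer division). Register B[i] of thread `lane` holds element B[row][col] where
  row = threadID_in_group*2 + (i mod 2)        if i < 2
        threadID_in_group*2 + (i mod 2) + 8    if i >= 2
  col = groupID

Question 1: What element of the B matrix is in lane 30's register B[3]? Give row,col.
13,7

lane 30: grp=7 (30/4), tig=2 (30%4)
i=3: r=2*2+1+8=13, c=grp=7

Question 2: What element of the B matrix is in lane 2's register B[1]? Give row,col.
5,0

lane 2: gr=0 (2/4), th=2 (2%4)
i=1: r=2*2+1+0=5, c=gr=0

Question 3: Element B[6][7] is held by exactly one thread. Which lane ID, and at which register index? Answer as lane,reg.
31,0

c=7→G=7  r=6→rhi=0,T=3,p=0
L=7*4+3=31  i=0*2+0=0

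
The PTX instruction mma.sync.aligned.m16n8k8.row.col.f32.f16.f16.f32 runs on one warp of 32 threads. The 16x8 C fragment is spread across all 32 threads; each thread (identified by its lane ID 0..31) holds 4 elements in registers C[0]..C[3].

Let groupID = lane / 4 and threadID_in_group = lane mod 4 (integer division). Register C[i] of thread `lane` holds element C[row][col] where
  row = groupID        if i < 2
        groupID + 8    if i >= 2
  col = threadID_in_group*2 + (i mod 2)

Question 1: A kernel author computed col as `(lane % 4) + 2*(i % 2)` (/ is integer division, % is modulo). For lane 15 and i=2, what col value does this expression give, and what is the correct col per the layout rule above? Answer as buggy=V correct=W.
`(lane % 4) + 2*(i % 2)`[15,2]→3
L=15→G=15>>2=3, T=15&3=3
[2]→row 3+8=11  col 3·2+0=6
col: 3 vs 6

buggy=3 correct=6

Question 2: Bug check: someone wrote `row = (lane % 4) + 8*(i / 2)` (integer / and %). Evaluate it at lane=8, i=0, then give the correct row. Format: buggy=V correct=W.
`(lane % 4) + 8*(i / 2)`[8,0]->0
lane 8: gid=2 (8/4), tid=0 (8%4)
i=0: r=2+0=2, c=0*2+0=0
row: 0 vs 2

buggy=0 correct=2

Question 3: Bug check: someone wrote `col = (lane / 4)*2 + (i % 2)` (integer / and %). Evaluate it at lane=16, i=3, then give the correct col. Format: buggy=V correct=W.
buggy=9 correct=1

`(lane / 4)*2 + (i % 2)`[16,3]->9
lane 16: gid=4 (16/4), tid=0 (16%4)
i=3: r=4+8=12, c=0*2+1=1
col: 9 vs 1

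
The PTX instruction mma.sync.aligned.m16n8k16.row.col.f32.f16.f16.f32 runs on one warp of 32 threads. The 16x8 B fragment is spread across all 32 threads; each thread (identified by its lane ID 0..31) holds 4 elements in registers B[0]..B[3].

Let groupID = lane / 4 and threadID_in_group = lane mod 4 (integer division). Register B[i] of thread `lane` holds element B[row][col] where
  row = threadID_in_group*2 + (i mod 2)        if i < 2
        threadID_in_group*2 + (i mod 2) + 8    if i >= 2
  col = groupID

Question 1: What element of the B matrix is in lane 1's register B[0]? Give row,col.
L=1=>grp=1>>2=0, tig=1&3=1
[0]=>row 1·2+0+0=2  col grp=0

2,0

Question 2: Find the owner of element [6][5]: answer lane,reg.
c=5⇒gr=5  r=6⇒Rb=0,th=3,odd=0
L=5*4+3=23  i=0*2+0=0

23,0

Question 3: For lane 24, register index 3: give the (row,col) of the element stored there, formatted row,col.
L=24→G=24>>2=6, T=24&3=0
[3]→row 0·2+1+8=9  col G=6

9,6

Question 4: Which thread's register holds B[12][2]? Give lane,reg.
10,2

c=2->g=2  r=12->rb=1,t=2,b0=0
L=2*4+2=10  i=1*2+0=2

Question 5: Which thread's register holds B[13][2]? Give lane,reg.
c=2⇒gr=2  r=13⇒Rb=1,th=2,odd=1
L=2*4+2=10  i=1*2+1=3

10,3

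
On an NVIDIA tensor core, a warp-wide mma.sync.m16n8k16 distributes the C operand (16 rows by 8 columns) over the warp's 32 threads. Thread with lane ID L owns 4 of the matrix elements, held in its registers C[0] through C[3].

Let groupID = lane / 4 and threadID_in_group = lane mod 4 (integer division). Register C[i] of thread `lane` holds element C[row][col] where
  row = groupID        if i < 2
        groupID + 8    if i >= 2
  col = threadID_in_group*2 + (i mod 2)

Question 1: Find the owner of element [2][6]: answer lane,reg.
11,0

r=2→G=2,rhi=0  c=6→T=3,p=0
L=2*4+3=11  i=0*2+0=0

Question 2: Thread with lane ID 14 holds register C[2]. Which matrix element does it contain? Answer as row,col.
11,4

L=14->g=14>>2=3, t=14&3=2
[2]->row 3+8=11  col 2·2+0=4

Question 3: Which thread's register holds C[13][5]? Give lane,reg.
22,3

r: 13->gid=5,r8=1  c: 5->tid=2,i&1=1
L=5*4+2=22  i=1*2+1=3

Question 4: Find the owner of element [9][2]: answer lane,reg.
5,2

r: 9->gid=1,r8=1  c: 2->tid=1,i&1=0
L=1*4+1=5  i=1*2+0=2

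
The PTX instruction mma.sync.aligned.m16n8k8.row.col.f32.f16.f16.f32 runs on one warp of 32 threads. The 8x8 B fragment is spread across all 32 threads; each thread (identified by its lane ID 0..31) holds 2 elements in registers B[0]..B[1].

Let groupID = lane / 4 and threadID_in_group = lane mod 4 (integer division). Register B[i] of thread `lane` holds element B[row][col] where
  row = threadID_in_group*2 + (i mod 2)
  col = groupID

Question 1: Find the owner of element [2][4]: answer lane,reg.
c: 4->gid=4  r: 2->tid=1,i&1=0
L=4*4+1=17  i=0=0

17,0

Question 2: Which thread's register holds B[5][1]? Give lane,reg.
c=1→G=1  r=5→T=2,p=1
L=1*4+2=6  i=1=1

6,1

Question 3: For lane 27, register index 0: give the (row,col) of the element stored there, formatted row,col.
6,6

L=27=>grp=27>>2=6, tig=27&3=3
[0]=>row 3·2+0=6  col grp=6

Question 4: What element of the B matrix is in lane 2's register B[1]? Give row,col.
2: G=0,T=2
[1] (2*2+1,0) = (5,0)

5,0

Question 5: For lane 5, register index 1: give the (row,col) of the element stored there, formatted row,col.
3,1

lane 5→5/4=1, 5 mod 4=1
i=1  r:2·1+1→3  c:1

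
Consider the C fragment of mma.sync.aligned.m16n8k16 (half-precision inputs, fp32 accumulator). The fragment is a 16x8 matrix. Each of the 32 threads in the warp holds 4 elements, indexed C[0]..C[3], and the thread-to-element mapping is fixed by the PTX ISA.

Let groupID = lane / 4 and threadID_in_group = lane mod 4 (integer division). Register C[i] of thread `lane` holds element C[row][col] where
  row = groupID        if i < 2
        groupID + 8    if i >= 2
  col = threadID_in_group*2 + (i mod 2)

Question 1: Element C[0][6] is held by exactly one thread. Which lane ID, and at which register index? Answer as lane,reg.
3,0

r: 0->gid=0,r8=0  c: 6->tid=3,i&1=0
L=0*4+3=3  i=0*2+0=0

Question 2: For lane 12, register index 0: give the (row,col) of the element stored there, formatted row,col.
12: gid=3,tid=0
[0] (3+0,0*2+0) = (3,0)

3,0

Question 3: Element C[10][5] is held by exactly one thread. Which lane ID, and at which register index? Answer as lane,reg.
10,3

r:10=>grp=2,rB=1  c:5=>tig=2,lo=1
L=2*4+2=10  i=1*2+1=3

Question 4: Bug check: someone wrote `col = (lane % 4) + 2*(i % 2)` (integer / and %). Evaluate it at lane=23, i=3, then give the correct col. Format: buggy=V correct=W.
buggy=5 correct=7

`(lane % 4) + 2*(i % 2)`[23,3]⇒5
lane 23⇒23/4=5, 23 mod 4=3
i=3  r:5+8⇒13  c:2·3+1⇒7
col: 5 vs 7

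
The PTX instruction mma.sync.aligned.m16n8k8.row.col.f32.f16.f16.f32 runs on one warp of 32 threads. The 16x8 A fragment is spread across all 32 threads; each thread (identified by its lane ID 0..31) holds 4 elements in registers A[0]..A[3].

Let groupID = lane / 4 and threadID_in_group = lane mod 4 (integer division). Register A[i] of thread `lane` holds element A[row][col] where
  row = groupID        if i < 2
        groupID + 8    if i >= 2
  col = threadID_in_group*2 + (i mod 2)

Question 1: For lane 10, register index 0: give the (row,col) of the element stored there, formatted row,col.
lane 10->10/4=2, 10 mod 4=2
i=0  r:2+0->2  c:2·2+0->4

2,4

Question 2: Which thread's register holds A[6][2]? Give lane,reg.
r=6⇒gr=6,Rb=0  c=2⇒th=1,odd=0
L=6*4+1=25  i=0*2+0=0

25,0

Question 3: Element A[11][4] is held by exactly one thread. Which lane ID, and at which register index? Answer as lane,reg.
r: 11->gid=3,r8=1  c: 4->tid=2,i&1=0
L=3*4+2=14  i=1*2+0=2

14,2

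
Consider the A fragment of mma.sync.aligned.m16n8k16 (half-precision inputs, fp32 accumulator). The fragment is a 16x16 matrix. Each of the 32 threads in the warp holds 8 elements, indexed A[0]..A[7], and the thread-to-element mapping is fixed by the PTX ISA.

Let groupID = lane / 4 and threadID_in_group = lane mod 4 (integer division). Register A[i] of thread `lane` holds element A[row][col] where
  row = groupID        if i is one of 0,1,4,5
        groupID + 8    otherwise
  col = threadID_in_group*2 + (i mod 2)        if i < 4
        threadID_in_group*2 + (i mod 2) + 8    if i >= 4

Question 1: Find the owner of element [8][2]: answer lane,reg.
1,2

r:8=>grp=0,rB=1  c:2=>cB=0,tig=1,lo=0
L=0*4+1=1  i=0*4+1*2+0=2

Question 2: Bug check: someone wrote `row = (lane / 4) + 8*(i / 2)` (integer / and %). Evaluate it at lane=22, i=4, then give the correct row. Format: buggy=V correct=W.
`(lane / 4) + 8*(i / 2)`[22,4]⇒21
lane 22⇒22/4=5, 22 mod 4=2
i=4  r:5+0⇒5  c:2·2+0+8⇒12
row: 21 vs 5

buggy=21 correct=5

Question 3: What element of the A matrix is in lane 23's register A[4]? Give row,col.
5,14

lane 23: g=5 (23/4), t=3 (23%4)
i=4: r=5+0=5, c=3*2+0+8=14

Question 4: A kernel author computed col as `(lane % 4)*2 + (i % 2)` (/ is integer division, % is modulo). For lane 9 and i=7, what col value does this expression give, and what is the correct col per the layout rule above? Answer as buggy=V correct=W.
buggy=3 correct=11

`(lane % 4)*2 + (i % 2)`[9,7]→3
lane 9: G=2 (9/4), T=1 (9%4)
i=7: r=2+8=10, c=1*2+1+8=11
col: 3 vs 11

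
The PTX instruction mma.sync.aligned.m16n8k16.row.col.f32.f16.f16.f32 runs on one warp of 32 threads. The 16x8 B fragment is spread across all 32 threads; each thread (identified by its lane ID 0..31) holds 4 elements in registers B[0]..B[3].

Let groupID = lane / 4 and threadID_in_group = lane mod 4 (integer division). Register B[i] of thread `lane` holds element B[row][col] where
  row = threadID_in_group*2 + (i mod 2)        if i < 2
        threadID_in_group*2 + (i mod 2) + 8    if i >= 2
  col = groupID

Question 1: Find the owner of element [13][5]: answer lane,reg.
c=5→G=5  r=13→rhi=1,T=2,p=1
L=5*4+2=22  i=1*2+1=3

22,3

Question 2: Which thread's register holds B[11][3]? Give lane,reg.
c=3->g=3  r=11->rb=1,t=1,b0=1
L=3*4+1=13  i=1*2+1=3

13,3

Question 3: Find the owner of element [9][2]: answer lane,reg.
c=2->g=2  r=9->rb=1,t=0,b0=1
L=2*4+0=8  i=1*2+1=3

8,3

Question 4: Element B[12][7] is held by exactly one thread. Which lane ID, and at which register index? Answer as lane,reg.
30,2

c=7->g=7  r=12->rb=1,t=2,b0=0
L=7*4+2=30  i=1*2+0=2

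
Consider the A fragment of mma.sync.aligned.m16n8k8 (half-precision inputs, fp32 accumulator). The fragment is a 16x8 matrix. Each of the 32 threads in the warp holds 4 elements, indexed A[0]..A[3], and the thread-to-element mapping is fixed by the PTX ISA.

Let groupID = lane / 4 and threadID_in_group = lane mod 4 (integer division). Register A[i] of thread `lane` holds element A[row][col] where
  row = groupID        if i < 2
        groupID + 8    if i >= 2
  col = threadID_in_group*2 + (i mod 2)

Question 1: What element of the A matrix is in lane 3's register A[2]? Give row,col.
lane 3: g=0 (3/4), t=3 (3%4)
i=2: r=0+8=8, c=3*2+0=6

8,6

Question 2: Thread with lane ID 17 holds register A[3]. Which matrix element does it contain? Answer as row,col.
12,3

L=17⇒gr=17>>2=4, th=17&3=1
[3]⇒row 4+8=12  col 1·2+1=3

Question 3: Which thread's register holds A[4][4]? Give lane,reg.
18,0

r:4=>grp=4,rB=0  c:4=>tig=2,lo=0
L=4*4+2=18  i=0*2+0=0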